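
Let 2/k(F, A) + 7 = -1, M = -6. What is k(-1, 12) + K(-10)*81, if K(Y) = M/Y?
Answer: 967/20 ≈ 48.350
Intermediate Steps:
k(F, A) = -1/4 (k(F, A) = 2/(-7 - 1) = 2/(-8) = 2*(-1/8) = -1/4)
K(Y) = -6/Y
k(-1, 12) + K(-10)*81 = -1/4 - 6/(-10)*81 = -1/4 - 6*(-1/10)*81 = -1/4 + (3/5)*81 = -1/4 + 243/5 = 967/20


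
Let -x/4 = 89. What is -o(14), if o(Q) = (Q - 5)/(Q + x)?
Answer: 1/38 ≈ 0.026316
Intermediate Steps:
x = -356 (x = -4*89 = -356)
o(Q) = (-5 + Q)/(-356 + Q) (o(Q) = (Q - 5)/(Q - 356) = (-5 + Q)/(-356 + Q))
-o(14) = -(-5 + 14)/(-356 + 14) = -9/(-342) = -(-1)*9/342 = -1*(-1/38) = 1/38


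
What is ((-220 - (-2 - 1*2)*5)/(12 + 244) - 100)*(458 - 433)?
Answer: -80625/32 ≈ -2519.5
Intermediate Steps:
((-220 - (-2 - 1*2)*5)/(12 + 244) - 100)*(458 - 433) = ((-220 - (-2 - 2)*5)/256 - 100)*25 = ((-220 - 1*(-4)*5)*(1/256) - 100)*25 = ((-220 + 4*5)*(1/256) - 100)*25 = ((-220 + 20)*(1/256) - 100)*25 = (-200*1/256 - 100)*25 = (-25/32 - 100)*25 = -3225/32*25 = -80625/32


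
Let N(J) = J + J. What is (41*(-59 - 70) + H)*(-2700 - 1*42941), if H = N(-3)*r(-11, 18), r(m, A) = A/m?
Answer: 2650418511/11 ≈ 2.4095e+8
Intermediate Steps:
N(J) = 2*J
H = 108/11 (H = (2*(-3))*(18/(-11)) = -108*(-1)/11 = -6*(-18/11) = 108/11 ≈ 9.8182)
(41*(-59 - 70) + H)*(-2700 - 1*42941) = (41*(-59 - 70) + 108/11)*(-2700 - 1*42941) = (41*(-129) + 108/11)*(-2700 - 42941) = (-5289 + 108/11)*(-45641) = -58071/11*(-45641) = 2650418511/11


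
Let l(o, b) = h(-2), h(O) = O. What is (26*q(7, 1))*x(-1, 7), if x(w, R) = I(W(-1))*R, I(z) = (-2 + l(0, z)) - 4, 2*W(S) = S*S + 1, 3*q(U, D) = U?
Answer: -10192/3 ≈ -3397.3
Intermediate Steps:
l(o, b) = -2
q(U, D) = U/3
W(S) = ½ + S²/2 (W(S) = (S*S + 1)/2 = (S² + 1)/2 = (1 + S²)/2 = ½ + S²/2)
I(z) = -8 (I(z) = (-2 - 2) - 4 = -4 - 4 = -8)
x(w, R) = -8*R
(26*q(7, 1))*x(-1, 7) = (26*((⅓)*7))*(-8*7) = (26*(7/3))*(-56) = (182/3)*(-56) = -10192/3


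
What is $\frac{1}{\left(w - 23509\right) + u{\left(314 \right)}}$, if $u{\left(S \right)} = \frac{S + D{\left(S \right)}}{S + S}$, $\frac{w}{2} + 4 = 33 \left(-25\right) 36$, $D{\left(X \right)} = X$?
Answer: $- \frac{1}{82916} \approx -1.206 \cdot 10^{-5}$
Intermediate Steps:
$w = -59408$ ($w = -8 + 2 \cdot 33 \left(-25\right) 36 = -8 + 2 \left(\left(-825\right) 36\right) = -8 + 2 \left(-29700\right) = -8 - 59400 = -59408$)
$u{\left(S \right)} = 1$ ($u{\left(S \right)} = \frac{S + S}{S + S} = \frac{2 S}{2 S} = 2 S \frac{1}{2 S} = 1$)
$\frac{1}{\left(w - 23509\right) + u{\left(314 \right)}} = \frac{1}{\left(-59408 - 23509\right) + 1} = \frac{1}{-82917 + 1} = \frac{1}{-82916} = - \frac{1}{82916}$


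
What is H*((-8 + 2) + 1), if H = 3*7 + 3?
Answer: -120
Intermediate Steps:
H = 24 (H = 21 + 3 = 24)
H*((-8 + 2) + 1) = 24*((-8 + 2) + 1) = 24*(-6 + 1) = 24*(-5) = -120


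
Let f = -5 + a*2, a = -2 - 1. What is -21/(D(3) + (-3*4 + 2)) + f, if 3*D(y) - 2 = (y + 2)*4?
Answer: -25/8 ≈ -3.1250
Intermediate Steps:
D(y) = 10/3 + 4*y/3 (D(y) = ⅔ + ((y + 2)*4)/3 = ⅔ + ((2 + y)*4)/3 = ⅔ + (8 + 4*y)/3 = ⅔ + (8/3 + 4*y/3) = 10/3 + 4*y/3)
a = -3
f = -11 (f = -5 - 3*2 = -5 - 6 = -11)
-21/(D(3) + (-3*4 + 2)) + f = -21/((10/3 + (4/3)*3) + (-3*4 + 2)) - 11 = -21/((10/3 + 4) + (-12 + 2)) - 11 = -21/(22/3 - 10) - 11 = -21/(-8/3) - 11 = -21*(-3/8) - 11 = 63/8 - 11 = -25/8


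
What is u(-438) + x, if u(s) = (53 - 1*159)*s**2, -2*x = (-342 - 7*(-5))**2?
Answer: -40765177/2 ≈ -2.0383e+7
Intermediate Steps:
x = -94249/2 (x = -(-342 - 7*(-5))**2/2 = -(-342 + 35)**2/2 = -1/2*(-307)**2 = -1/2*94249 = -94249/2 ≈ -47125.)
u(s) = -106*s**2 (u(s) = (53 - 159)*s**2 = -106*s**2)
u(-438) + x = -106*(-438)**2 - 94249/2 = -106*191844 - 94249/2 = -20335464 - 94249/2 = -40765177/2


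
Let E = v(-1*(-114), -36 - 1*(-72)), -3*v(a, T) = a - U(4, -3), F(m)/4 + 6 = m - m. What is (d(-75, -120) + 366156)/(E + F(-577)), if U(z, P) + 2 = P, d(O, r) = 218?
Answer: -1099122/191 ≈ -5754.6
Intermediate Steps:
U(z, P) = -2 + P
F(m) = -24 (F(m) = -24 + 4*(m - m) = -24 + 4*0 = -24 + 0 = -24)
v(a, T) = -5/3 - a/3 (v(a, T) = -(a - (-2 - 3))/3 = -(a - 1*(-5))/3 = -(a + 5)/3 = -(5 + a)/3 = -5/3 - a/3)
E = -119/3 (E = -5/3 - (-1)*(-114)/3 = -5/3 - 1/3*114 = -5/3 - 38 = -119/3 ≈ -39.667)
(d(-75, -120) + 366156)/(E + F(-577)) = (218 + 366156)/(-119/3 - 24) = 366374/(-191/3) = 366374*(-3/191) = -1099122/191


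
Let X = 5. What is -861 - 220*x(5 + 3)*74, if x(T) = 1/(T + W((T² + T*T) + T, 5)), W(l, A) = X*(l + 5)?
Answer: -630173/713 ≈ -883.83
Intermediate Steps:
W(l, A) = 25 + 5*l (W(l, A) = 5*(l + 5) = 5*(5 + l) = 25 + 5*l)
x(T) = 1/(25 + 6*T + 10*T²) (x(T) = 1/(T + (25 + 5*((T² + T*T) + T))) = 1/(T + (25 + 5*((T² + T²) + T))) = 1/(T + (25 + 5*(2*T² + T))) = 1/(T + (25 + 5*(T + 2*T²))) = 1/(T + (25 + (5*T + 10*T²))) = 1/(T + (25 + 5*T + 10*T²)) = 1/(25 + 6*T + 10*T²))
-861 - 220*x(5 + 3)*74 = -861 - 220*74/(25 + 6*(5 + 3) + 10*(5 + 3)²) = -861 - 220*74/(25 + 6*8 + 10*8²) = -861 - 220*74/(25 + 48 + 10*64) = -861 - 220*74/(25 + 48 + 640) = -861 - 220*74/713 = -861 - 16280/713 = -630173/713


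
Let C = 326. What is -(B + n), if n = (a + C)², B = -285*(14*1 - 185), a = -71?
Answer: -113760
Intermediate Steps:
B = 48735 (B = -285*(14 - 185) = -285*(-171) = 48735)
n = 65025 (n = (-71 + 326)² = 255² = 65025)
-(B + n) = -(48735 + 65025) = -1*113760 = -113760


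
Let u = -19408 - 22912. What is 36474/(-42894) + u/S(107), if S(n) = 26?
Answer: -151351867/92937 ≈ -1628.5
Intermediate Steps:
u = -42320
36474/(-42894) + u/S(107) = 36474/(-42894) - 42320/26 = 36474*(-1/42894) - 42320*1/26 = -6079/7149 - 21160/13 = -151351867/92937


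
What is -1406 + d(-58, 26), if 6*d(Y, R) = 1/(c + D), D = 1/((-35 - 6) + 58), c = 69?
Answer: -9903847/7044 ≈ -1406.0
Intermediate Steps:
D = 1/17 (D = 1/(-41 + 58) = 1/17 ≈ 0.058824)
d(Y, R) = 17/7044 (d(Y, R) = 1/(6*(69 + 1/17)) = 1/(6*(1174/17)) = (1/6)*(17/1174) = 17/7044)
-1406 + d(-58, 26) = -1406 + 17/7044 = -9903847/7044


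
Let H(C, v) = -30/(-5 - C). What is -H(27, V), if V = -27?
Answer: -15/16 ≈ -0.93750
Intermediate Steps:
-H(27, V) = -30/(5 + 27) = -30/32 = -1*15/16 = -15/16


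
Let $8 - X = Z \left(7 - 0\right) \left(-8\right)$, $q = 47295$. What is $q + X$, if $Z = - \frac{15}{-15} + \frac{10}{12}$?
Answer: $\frac{142217}{3} \approx 47406.0$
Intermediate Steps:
$Z = \frac{11}{6}$ ($Z = \left(-15\right) \left(- \frac{1}{15}\right) + 10 \cdot \frac{1}{12} = 1 + \frac{5}{6} = \frac{11}{6} \approx 1.8333$)
$X = \frac{332}{3}$ ($X = 8 - \frac{11 \left(7 - 0\right)}{6} \left(-8\right) = 8 - \frac{11 \left(7 + 0\right)}{6} \left(-8\right) = 8 - \frac{11}{6} \cdot 7 \left(-8\right) = 8 - \frac{77}{6} \left(-8\right) = 8 - - \frac{308}{3} = 8 + \frac{308}{3} = \frac{332}{3} \approx 110.67$)
$q + X = 47295 + \frac{332}{3} = \frac{142217}{3}$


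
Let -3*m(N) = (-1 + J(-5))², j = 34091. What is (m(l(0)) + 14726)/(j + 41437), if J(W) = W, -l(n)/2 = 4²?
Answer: 7357/37764 ≈ 0.19482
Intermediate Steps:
l(n) = -32 (l(n) = -2*4² = -2*16 = -32)
m(N) = -12 (m(N) = -(-1 - 5)²/3 = -⅓*(-6)² = -⅓*36 = -12)
(m(l(0)) + 14726)/(j + 41437) = (-12 + 14726)/(34091 + 41437) = 14714/75528 = 14714*(1/75528) = 7357/37764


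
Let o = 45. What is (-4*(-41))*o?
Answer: 7380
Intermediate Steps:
(-4*(-41))*o = -4*(-41)*45 = 164*45 = 7380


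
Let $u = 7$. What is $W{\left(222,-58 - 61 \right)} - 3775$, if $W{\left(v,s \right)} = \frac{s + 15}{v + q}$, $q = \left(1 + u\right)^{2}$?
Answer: $- \frac{41529}{11} \approx -3775.4$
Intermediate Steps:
$q = 64$ ($q = \left(1 + 7\right)^{2} = 8^{2} = 64$)
$W{\left(v,s \right)} = \frac{15 + s}{64 + v}$ ($W{\left(v,s \right)} = \frac{s + 15}{v + 64} = \frac{15 + s}{64 + v}$)
$W{\left(222,-58 - 61 \right)} - 3775 = \frac{15 - 119}{64 + 222} - 3775 = \frac{15 - 119}{286} - 3775 = \frac{1}{286} \left(-104\right) - 3775 = - \frac{4}{11} - 3775 = - \frac{41529}{11}$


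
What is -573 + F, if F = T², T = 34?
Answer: 583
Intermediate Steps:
F = 1156 (F = 34² = 1156)
-573 + F = -573 + 1156 = 583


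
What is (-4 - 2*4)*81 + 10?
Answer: -962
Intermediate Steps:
(-4 - 2*4)*81 + 10 = (-4 - 8)*81 + 10 = -12*81 + 10 = -972 + 10 = -962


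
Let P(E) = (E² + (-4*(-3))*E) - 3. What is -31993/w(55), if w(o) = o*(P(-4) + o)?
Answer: -31993/1100 ≈ -29.085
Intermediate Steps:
P(E) = -3 + E² + 12*E (P(E) = (E² + 12*E) - 3 = -3 + E² + 12*E)
w(o) = o*(-35 + o) (w(o) = o*((-3 + (-4)² + 12*(-4)) + o) = o*((-3 + 16 - 48) + o) = o*(-35 + o))
-31993/w(55) = -31993*1/(55*(-35 + 55)) = -31993/(55*20) = -31993/1100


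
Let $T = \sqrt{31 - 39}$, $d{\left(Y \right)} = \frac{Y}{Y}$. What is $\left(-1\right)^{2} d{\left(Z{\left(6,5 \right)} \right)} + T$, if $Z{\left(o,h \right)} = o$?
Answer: $1 + 2 i \sqrt{2} \approx 1.0 + 2.8284 i$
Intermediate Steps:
$d{\left(Y \right)} = 1$
$T = 2 i \sqrt{2}$ ($T = \sqrt{-8} = 2 i \sqrt{2} \approx 2.8284 i$)
$\left(-1\right)^{2} d{\left(Z{\left(6,5 \right)} \right)} + T = \left(-1\right)^{2} \cdot 1 + 2 i \sqrt{2} = 1 \cdot 1 + 2 i \sqrt{2} = 1 + 2 i \sqrt{2}$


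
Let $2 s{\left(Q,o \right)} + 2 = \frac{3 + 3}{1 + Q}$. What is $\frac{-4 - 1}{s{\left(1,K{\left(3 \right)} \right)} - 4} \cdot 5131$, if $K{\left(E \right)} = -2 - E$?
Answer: $7330$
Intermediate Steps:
$s{\left(Q,o \right)} = -1 + \frac{3}{1 + Q}$ ($s{\left(Q,o \right)} = -1 + \frac{\left(3 + 3\right) \frac{1}{1 + Q}}{2} = -1 + \frac{6 \frac{1}{1 + Q}}{2} = -1 + \frac{3}{1 + Q}$)
$\frac{-4 - 1}{s{\left(1,K{\left(3 \right)} \right)} - 4} \cdot 5131 = \frac{-4 - 1}{\frac{2 - 1}{1 + 1} - 4} \cdot 5131 = - \frac{5}{\frac{2 - 1}{2} - 4} \cdot 5131 = - \frac{5}{\frac{1}{2} \cdot 1 - 4} \cdot 5131 = - \frac{5}{\frac{1}{2} - 4} \cdot 5131 = - \frac{5}{- \frac{7}{2}} \cdot 5131 = \left(-5\right) \left(- \frac{2}{7}\right) 5131 = \frac{10}{7} \cdot 5131 = 7330$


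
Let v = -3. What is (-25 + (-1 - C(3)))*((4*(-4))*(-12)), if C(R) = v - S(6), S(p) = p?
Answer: -3264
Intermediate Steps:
C(R) = -9 (C(R) = -3 - 1*6 = -3 - 6 = -9)
(-25 + (-1 - C(3)))*((4*(-4))*(-12)) = (-25 + (-1 - 1*(-9)))*((4*(-4))*(-12)) = (-25 + (-1 + 9))*(-16*(-12)) = (-25 + 8)*192 = -17*192 = -3264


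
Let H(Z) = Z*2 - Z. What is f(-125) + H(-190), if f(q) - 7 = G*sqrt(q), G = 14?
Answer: -183 + 70*I*sqrt(5) ≈ -183.0 + 156.52*I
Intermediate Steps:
H(Z) = Z (H(Z) = 2*Z - Z = Z)
f(q) = 7 + 14*sqrt(q)
f(-125) + H(-190) = (7 + 14*sqrt(-125)) - 190 = (7 + 14*(5*I*sqrt(5))) - 190 = (7 + 70*I*sqrt(5)) - 190 = -183 + 70*I*sqrt(5)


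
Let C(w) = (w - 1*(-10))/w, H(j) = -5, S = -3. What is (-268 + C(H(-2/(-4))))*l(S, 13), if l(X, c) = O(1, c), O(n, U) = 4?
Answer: -1076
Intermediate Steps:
l(X, c) = 4
C(w) = (10 + w)/w (C(w) = (w + 10)/w = (10 + w)/w)
(-268 + C(H(-2/(-4))))*l(S, 13) = (-268 + (10 - 5)/(-5))*4 = (-268 - 1/5*5)*4 = (-268 - 1)*4 = -269*4 = -1076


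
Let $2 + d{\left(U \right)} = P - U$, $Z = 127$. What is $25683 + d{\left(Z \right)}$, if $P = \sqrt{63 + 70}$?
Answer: $25554 + \sqrt{133} \approx 25566.0$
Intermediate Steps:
$P = \sqrt{133} \approx 11.533$
$d{\left(U \right)} = -2 + \sqrt{133} - U$ ($d{\left(U \right)} = -2 - \left(U - \sqrt{133}\right) = -2 + \sqrt{133} - U$)
$25683 + d{\left(Z \right)} = 25683 - \left(129 - \sqrt{133}\right) = 25554 + \sqrt{133}$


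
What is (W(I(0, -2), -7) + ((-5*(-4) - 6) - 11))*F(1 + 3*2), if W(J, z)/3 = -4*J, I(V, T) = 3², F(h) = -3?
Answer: 315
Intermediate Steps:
I(V, T) = 9
W(J, z) = -12*J (W(J, z) = 3*(-4*J) = -12*J)
(W(I(0, -2), -7) + ((-5*(-4) - 6) - 11))*F(1 + 3*2) = (-12*9 + ((-5*(-4) - 6) - 11))*(-3) = (-108 + ((20 - 6) - 11))*(-3) = (-108 + (14 - 11))*(-3) = (-108 + 3)*(-3) = -105*(-3) = 315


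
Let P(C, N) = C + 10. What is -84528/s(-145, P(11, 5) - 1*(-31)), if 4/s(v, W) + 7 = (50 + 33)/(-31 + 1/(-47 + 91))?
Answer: 278794476/1363 ≈ 2.0454e+5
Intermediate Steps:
P(C, N) = 10 + C
s(v, W) = -5452/13193 (s(v, W) = 4/(-7 + (50 + 33)/(-31 + 1/(-47 + 91))) = 4/(-7 + 83/(-31 + 1/44)) = 4/(-7 + 83/(-1363/44)) = 4/(-7 + 83*(-44/1363)) = 4/(-7 - 3652/1363) = 4/(-13193/1363) = 4*(-1363/13193) = -5452/13193)
-84528/s(-145, P(11, 5) - 1*(-31)) = -84528/(-5452/13193) = -84528*(-13193/5452) = 278794476/1363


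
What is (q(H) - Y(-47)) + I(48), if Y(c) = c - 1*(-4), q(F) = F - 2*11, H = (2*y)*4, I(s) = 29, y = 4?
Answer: 82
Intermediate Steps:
H = 32 (H = (2*4)*4 = 8*4 = 32)
q(F) = -22 + F (q(F) = F - 22 = -22 + F)
Y(c) = 4 + c (Y(c) = c + 4 = 4 + c)
(q(H) - Y(-47)) + I(48) = ((-22 + 32) - (4 - 47)) + 29 = (10 - 1*(-43)) + 29 = (10 + 43) + 29 = 53 + 29 = 82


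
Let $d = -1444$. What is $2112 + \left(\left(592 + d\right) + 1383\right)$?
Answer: $2643$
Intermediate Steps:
$2112 + \left(\left(592 + d\right) + 1383\right) = 2112 + \left(\left(592 - 1444\right) + 1383\right) = 2112 + \left(-852 + 1383\right) = 2112 + 531 = 2643$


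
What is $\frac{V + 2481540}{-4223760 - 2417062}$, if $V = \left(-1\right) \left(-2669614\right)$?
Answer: $- \frac{2575577}{3320411} \approx -0.77568$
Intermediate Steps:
$V = 2669614$
$\frac{V + 2481540}{-4223760 - 2417062} = \frac{2669614 + 2481540}{-4223760 - 2417062} = \frac{5151154}{-6640822} = 5151154 \left(- \frac{1}{6640822}\right) = - \frac{2575577}{3320411}$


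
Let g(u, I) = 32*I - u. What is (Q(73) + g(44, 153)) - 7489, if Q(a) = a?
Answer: -2564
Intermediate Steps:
g(u, I) = -u + 32*I
(Q(73) + g(44, 153)) - 7489 = (73 + (-1*44 + 32*153)) - 7489 = (73 + (-44 + 4896)) - 7489 = (73 + 4852) - 7489 = 4925 - 7489 = -2564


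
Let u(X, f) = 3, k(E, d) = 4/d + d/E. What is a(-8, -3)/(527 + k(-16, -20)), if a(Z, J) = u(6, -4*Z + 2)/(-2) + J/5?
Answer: -42/10561 ≈ -0.0039769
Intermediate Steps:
a(Z, J) = -3/2 + J/5 (a(Z, J) = 3/(-2) + J/5 = 3*(-½) + J*(⅕) = -3/2 + J/5)
a(-8, -3)/(527 + k(-16, -20)) = (-3/2 + (⅕)*(-3))/(527 + (4/(-20) - 20/(-16))) = (-3/2 - ⅗)/(527 + (4*(-1/20) - 20*(-1/16))) = -21/10/(527 + (-⅕ + 5/4)) = -21/10/(527 + 21/20) = -21/10/(10561/20) = (20/10561)*(-21/10) = -42/10561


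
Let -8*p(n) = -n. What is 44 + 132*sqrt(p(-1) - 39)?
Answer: 44 + 33*I*sqrt(626) ≈ 44.0 + 825.66*I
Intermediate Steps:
p(n) = n/8 (p(n) = -(-1)*n/8 = n/8)
44 + 132*sqrt(p(-1) - 39) = 44 + 132*sqrt((1/8)*(-1) - 39) = 44 + 132*sqrt(-1/8 - 39) = 44 + 132*sqrt(-313/8) = 44 + 132*(I*sqrt(626)/4) = 44 + 33*I*sqrt(626)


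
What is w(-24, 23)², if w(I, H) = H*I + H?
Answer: 279841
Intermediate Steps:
w(I, H) = H + H*I
w(-24, 23)² = (23*(1 - 24))² = (23*(-23))² = (-529)² = 279841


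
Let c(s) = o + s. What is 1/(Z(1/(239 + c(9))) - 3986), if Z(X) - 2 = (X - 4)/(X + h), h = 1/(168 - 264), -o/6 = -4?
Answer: -11/37302 ≈ -0.00029489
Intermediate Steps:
o = 24 (o = -6*(-4) = 24)
c(s) = 24 + s
h = -1/96 (h = 1/(-96) = -1/96 ≈ -0.010417)
Z(X) = 2 + (-4 + X)/(-1/96 + X) (Z(X) = 2 + (X - 4)/(X - 1/96) = 2 + (-4 + X)/(-1/96 + X))
1/(Z(1/(239 + c(9))) - 3986) = 1/(2*(-193 + 144/(239 + (24 + 9)))/(-1 + 96/(239 + (24 + 9))) - 3986) = 1/(2*(-193 + 144/(239 + 33))/(-1 + 96/(239 + 33)) - 3986) = 1/(2*(-193 + 144/272)/(-1 + 96/272) - 3986) = 1/(2*(-193 + 144*(1/272))/(-1 + 96*(1/272)) - 3986) = 1/(2*(-193 + 9/17)/(-1 + 6/17) - 3986) = 1/(2*(-3272/17)/(-11/17) - 3986) = 1/(2*(-17/11)*(-3272/17) - 3986) = 1/(6544/11 - 3986) = 1/(-37302/11) = -11/37302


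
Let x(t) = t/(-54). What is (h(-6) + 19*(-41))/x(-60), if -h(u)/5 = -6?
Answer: -6741/10 ≈ -674.10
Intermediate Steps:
h(u) = 30 (h(u) = -5*(-6) = 30)
x(t) = -t/54 (x(t) = t*(-1/54) = -t/54)
(h(-6) + 19*(-41))/x(-60) = (30 + 19*(-41))/((-1/54*(-60))) = (30 - 779)/(10/9) = -749*9/10 = -6741/10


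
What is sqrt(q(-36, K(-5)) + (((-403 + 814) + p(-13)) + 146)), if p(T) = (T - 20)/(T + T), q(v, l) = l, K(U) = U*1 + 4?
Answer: sqrt(376714)/26 ≈ 23.607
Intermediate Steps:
K(U) = 4 + U (K(U) = U + 4 = 4 + U)
p(T) = (-20 + T)/(2*T) (p(T) = (-20 + T)/((2*T)) = (-20 + T)*(1/(2*T)) = (-20 + T)/(2*T))
sqrt(q(-36, K(-5)) + (((-403 + 814) + p(-13)) + 146)) = sqrt((4 - 5) + (((-403 + 814) + (1/2)*(-20 - 13)/(-13)) + 146)) = sqrt(-1 + ((411 + (1/2)*(-1/13)*(-33)) + 146)) = sqrt(-1 + ((411 + 33/26) + 146)) = sqrt(-1 + (10719/26 + 146)) = sqrt(-1 + 14515/26) = sqrt(14489/26) = sqrt(376714)/26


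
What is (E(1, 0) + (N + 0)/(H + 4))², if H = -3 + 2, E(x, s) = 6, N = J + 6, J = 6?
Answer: 100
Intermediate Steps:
N = 12 (N = 6 + 6 = 12)
H = -1
(E(1, 0) + (N + 0)/(H + 4))² = (6 + (12 + 0)/(-1 + 4))² = (6 + 12/3)² = (6 + 12*(⅓))² = (6 + 4)² = 10² = 100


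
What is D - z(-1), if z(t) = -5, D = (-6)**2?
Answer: 41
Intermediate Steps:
D = 36
D - z(-1) = 36 - 1*(-5) = 36 + 5 = 41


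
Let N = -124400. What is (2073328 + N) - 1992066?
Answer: -43138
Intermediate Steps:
(2073328 + N) - 1992066 = (2073328 - 124400) - 1992066 = 1948928 - 1992066 = -43138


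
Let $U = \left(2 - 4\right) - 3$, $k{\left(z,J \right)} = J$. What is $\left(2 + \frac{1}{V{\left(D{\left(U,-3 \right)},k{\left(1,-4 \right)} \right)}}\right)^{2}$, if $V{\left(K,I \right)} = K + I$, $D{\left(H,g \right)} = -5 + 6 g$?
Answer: $\frac{2809}{729} \approx 3.8532$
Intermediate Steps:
$U = -5$ ($U = -2 - 3 = -5$)
$V{\left(K,I \right)} = I + K$
$\left(2 + \frac{1}{V{\left(D{\left(U,-3 \right)},k{\left(1,-4 \right)} \right)}}\right)^{2} = \left(2 + \frac{1}{-4 + \left(-5 + 6 \left(-3\right)\right)}\right)^{2} = \left(2 + \frac{1}{-4 - 23}\right)^{2} = \left(2 + \frac{1}{-27}\right)^{2} = \left(2 - \frac{1}{27}\right)^{2} = \left(\frac{53}{27}\right)^{2} = \frac{2809}{729}$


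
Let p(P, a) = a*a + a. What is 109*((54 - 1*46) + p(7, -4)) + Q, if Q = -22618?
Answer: -20438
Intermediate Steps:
p(P, a) = a + a**2 (p(P, a) = a**2 + a = a + a**2)
109*((54 - 1*46) + p(7, -4)) + Q = 109*((54 - 1*46) - 4*(1 - 4)) - 22618 = 109*((54 - 46) - 4*(-3)) - 22618 = 109*(8 + 12) - 22618 = 109*20 - 22618 = 2180 - 22618 = -20438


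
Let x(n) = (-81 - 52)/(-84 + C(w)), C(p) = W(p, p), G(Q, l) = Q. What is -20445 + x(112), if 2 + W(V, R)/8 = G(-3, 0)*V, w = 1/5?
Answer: -10712515/524 ≈ -20444.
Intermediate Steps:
w = ⅕ ≈ 0.20000
W(V, R) = -16 - 24*V (W(V, R) = -16 + 8*(-3*V) = -16 - 24*V)
C(p) = -16 - 24*p
x(n) = 665/524 (x(n) = (-81 - 52)/(-84 + (-16 - 24*⅕)) = -133/(-84 + (-16 - 24/5)) = -133/(-84 - 104/5) = -133/(-524/5) = -133*(-5/524) = 665/524)
-20445 + x(112) = -20445 + 665/524 = -10712515/524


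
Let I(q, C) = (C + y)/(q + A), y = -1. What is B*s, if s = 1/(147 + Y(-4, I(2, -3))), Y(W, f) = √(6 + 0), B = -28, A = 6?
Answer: -1372/7201 + 28*√6/21603 ≈ -0.18735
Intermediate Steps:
I(q, C) = (-1 + C)/(6 + q) (I(q, C) = (C - 1)/(q + 6) = (-1 + C)/(6 + q))
Y(W, f) = √6
s = 1/(147 + √6) ≈ 0.0066912
B*s = -28*(49/7201 - √6/21603) = -1372/7201 + 28*√6/21603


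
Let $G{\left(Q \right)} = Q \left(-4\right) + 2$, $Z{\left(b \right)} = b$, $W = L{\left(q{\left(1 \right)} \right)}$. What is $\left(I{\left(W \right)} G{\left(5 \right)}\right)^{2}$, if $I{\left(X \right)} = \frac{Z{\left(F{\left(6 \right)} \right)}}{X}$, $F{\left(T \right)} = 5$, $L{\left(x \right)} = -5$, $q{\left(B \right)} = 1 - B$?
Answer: $324$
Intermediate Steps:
$W = -5$
$I{\left(X \right)} = \frac{5}{X}$
$G{\left(Q \right)} = 2 - 4 Q$ ($G{\left(Q \right)} = - 4 Q + 2 = 2 - 4 Q$)
$\left(I{\left(W \right)} G{\left(5 \right)}\right)^{2} = \left(\frac{5}{-5} \left(2 - 20\right)\right)^{2} = \left(5 \left(- \frac{1}{5}\right) \left(2 - 20\right)\right)^{2} = \left(\left(-1\right) \left(-18\right)\right)^{2} = 18^{2} = 324$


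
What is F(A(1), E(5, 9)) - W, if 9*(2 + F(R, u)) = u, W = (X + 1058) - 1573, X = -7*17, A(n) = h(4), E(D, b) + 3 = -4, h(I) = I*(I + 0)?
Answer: 5681/9 ≈ 631.22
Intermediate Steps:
h(I) = I² (h(I) = I*I = I²)
E(D, b) = -7 (E(D, b) = -3 - 4 = -7)
A(n) = 16 (A(n) = 4² = 16)
X = -119
W = -634 (W = (-119 + 1058) - 1573 = 939 - 1573 = -634)
F(R, u) = -2 + u/9
F(A(1), E(5, 9)) - W = (-2 + (⅑)*(-7)) - 1*(-634) = (-2 - 7/9) + 634 = -25/9 + 634 = 5681/9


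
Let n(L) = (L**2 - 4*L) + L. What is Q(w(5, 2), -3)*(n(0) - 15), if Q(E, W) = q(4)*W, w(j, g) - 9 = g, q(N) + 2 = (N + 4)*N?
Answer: 1350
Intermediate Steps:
q(N) = -2 + N*(4 + N) (q(N) = -2 + (N + 4)*N = -2 + (4 + N)*N = -2 + N*(4 + N))
w(j, g) = 9 + g
Q(E, W) = 30*W (Q(E, W) = (-2 + 4**2 + 4*4)*W = (-2 + 16 + 16)*W = 30*W)
n(L) = L**2 - 3*L
Q(w(5, 2), -3)*(n(0) - 15) = (30*(-3))*(0*(-3 + 0) - 15) = -90*(0*(-3) - 15) = -90*(0 - 15) = -90*(-15) = 1350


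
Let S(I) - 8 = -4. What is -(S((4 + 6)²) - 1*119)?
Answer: 115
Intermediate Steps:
S(I) = 4 (S(I) = 8 - 4 = 4)
-(S((4 + 6)²) - 1*119) = -(4 - 1*119) = -(4 - 119) = -1*(-115) = 115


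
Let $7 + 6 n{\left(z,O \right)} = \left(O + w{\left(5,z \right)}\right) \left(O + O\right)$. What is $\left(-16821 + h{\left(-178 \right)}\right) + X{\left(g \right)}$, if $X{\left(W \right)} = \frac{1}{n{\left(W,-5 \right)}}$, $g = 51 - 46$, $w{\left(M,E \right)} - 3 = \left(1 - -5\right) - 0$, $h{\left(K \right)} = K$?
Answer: $- \frac{798959}{47} \approx -16999.0$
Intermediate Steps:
$w{\left(M,E \right)} = 9$ ($w{\left(M,E \right)} = 3 + \left(\left(1 - -5\right) - 0\right) = 3 + \left(\left(1 + 5\right) + 0\right) = 3 + \left(6 + 0\right) = 3 + 6 = 9$)
$g = 5$
$n{\left(z,O \right)} = - \frac{7}{6} + \frac{O \left(9 + O\right)}{3}$ ($n{\left(z,O \right)} = - \frac{7}{6} + \frac{\left(O + 9\right) \left(O + O\right)}{6} = - \frac{7}{6} + \frac{\left(9 + O\right) 2 O}{6} = - \frac{7}{6} + \frac{2 O \left(9 + O\right)}{6} = - \frac{7}{6} + \frac{O \left(9 + O\right)}{3}$)
$X{\left(W \right)} = - \frac{6}{47}$ ($X{\left(W \right)} = \frac{1}{- \frac{7}{6} + 3 \left(-5\right) + \frac{\left(-5\right)^{2}}{3}} = \frac{1}{- \frac{7}{6} - 15 + \frac{1}{3} \cdot 25} = \frac{1}{- \frac{7}{6} - 15 + \frac{25}{3}} = \frac{1}{- \frac{47}{6}} = - \frac{6}{47}$)
$\left(-16821 + h{\left(-178 \right)}\right) + X{\left(g \right)} = \left(-16821 - 178\right) - \frac{6}{47} = -16999 - \frac{6}{47} = - \frac{798959}{47}$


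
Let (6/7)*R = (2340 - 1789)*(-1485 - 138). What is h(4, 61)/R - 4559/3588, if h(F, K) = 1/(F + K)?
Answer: -47564890967/37434267780 ≈ -1.2706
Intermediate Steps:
R = -2086637/2 (R = 7*((2340 - 1789)*(-1485 - 138))/6 = 7*(551*(-1623))/6 = (7/6)*(-894273) = -2086637/2 ≈ -1.0433e+6)
h(4, 61)/R - 4559/3588 = 1/((4 + 61)*(-2086637/2)) - 4559/3588 = -2/2086637/65 - 4559*1/3588 = (1/65)*(-2/2086637) - 4559/3588 = -2/135631405 - 4559/3588 = -47564890967/37434267780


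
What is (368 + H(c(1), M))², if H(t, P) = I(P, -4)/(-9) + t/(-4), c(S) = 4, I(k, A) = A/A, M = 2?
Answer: 10903204/81 ≈ 1.3461e+5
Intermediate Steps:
I(k, A) = 1
H(t, P) = -⅑ - t/4 (H(t, P) = 1/(-9) + t/(-4) = 1*(-⅑) + t*(-¼) = -⅑ - t/4)
(368 + H(c(1), M))² = (368 + (-⅑ - ¼*4))² = (368 + (-⅑ - 1))² = (368 - 10/9)² = (3302/9)² = 10903204/81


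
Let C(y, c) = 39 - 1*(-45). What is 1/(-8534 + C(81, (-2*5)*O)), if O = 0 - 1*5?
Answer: -1/8450 ≈ -0.00011834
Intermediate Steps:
O = -5 (O = 0 - 5 = -5)
C(y, c) = 84 (C(y, c) = 39 + 45 = 84)
1/(-8534 + C(81, (-2*5)*O)) = 1/(-8534 + 84) = 1/(-8450) = -1/8450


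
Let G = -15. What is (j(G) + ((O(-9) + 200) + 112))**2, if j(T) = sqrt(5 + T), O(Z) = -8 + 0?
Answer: (304 + I*sqrt(10))**2 ≈ 92406.0 + 1923.0*I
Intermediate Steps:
O(Z) = -8
(j(G) + ((O(-9) + 200) + 112))**2 = (sqrt(5 - 15) + ((-8 + 200) + 112))**2 = (sqrt(-10) + (192 + 112))**2 = (I*sqrt(10) + 304)**2 = (304 + I*sqrt(10))**2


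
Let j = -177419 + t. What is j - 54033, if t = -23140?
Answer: -254592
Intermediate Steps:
j = -200559 (j = -177419 - 23140 = -200559)
j - 54033 = -200559 - 54033 = -254592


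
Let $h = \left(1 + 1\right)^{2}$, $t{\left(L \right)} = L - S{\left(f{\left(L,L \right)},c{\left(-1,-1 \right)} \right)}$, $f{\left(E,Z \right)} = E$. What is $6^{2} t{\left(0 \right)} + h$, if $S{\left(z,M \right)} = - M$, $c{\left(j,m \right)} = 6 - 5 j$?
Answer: $400$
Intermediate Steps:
$t{\left(L \right)} = 11 + L$ ($t{\left(L \right)} = L - - (6 - -5) = L - - (6 + 5) = L - \left(-1\right) 11 = L - -11 = L + 11 = 11 + L$)
$h = 4$ ($h = 2^{2} = 4$)
$6^{2} t{\left(0 \right)} + h = 6^{2} \left(11 + 0\right) + 4 = 36 \cdot 11 + 4 = 396 + 4 = 400$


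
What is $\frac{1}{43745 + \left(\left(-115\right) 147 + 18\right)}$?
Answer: $\frac{1}{26858} \approx 3.7233 \cdot 10^{-5}$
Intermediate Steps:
$\frac{1}{43745 + \left(\left(-115\right) 147 + 18\right)} = \frac{1}{43745 + \left(-16905 + 18\right)} = \frac{1}{43745 - 16887} = \frac{1}{26858}$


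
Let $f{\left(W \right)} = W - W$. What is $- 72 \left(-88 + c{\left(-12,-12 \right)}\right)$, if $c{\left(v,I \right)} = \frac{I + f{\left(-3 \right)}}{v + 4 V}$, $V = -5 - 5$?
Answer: $\frac{82152}{13} \approx 6319.4$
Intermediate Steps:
$V = -10$ ($V = -5 - 5 = -10$)
$f{\left(W \right)} = 0$
$c{\left(v,I \right)} = \frac{I}{-40 + v}$ ($c{\left(v,I \right)} = \frac{I + 0}{v + 4 \left(-10\right)} = \frac{I}{v - 40} = \frac{I}{-40 + v}$)
$- 72 \left(-88 + c{\left(-12,-12 \right)}\right) = - 72 \left(-88 - \frac{12}{-40 - 12}\right) = - 72 \left(-88 - \frac{12}{-52}\right) = - 72 \left(-88 - - \frac{3}{13}\right) = - 72 \left(-88 + \frac{3}{13}\right) = \left(-72\right) \left(- \frac{1141}{13}\right) = \frac{82152}{13}$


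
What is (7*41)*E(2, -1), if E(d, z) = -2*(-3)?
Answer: 1722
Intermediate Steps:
E(d, z) = 6
(7*41)*E(2, -1) = (7*41)*6 = 287*6 = 1722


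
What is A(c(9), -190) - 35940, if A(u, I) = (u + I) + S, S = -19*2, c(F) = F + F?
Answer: -36150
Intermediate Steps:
c(F) = 2*F
S = -38
A(u, I) = -38 + I + u (A(u, I) = (u + I) - 38 = (I + u) - 38 = -38 + I + u)
A(c(9), -190) - 35940 = (-38 - 190 + 2*9) - 35940 = (-38 - 190 + 18) - 35940 = -210 - 35940 = -36150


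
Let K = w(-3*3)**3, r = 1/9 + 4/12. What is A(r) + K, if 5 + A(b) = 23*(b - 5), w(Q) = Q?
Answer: -7549/9 ≈ -838.78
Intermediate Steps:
r = 4/9 (r = 1*(1/9) + 4*(1/12) = 1/9 + 1/3 = 4/9 ≈ 0.44444)
K = -729 (K = (-3*3)**3 = (-9)**3 = -729)
A(b) = -120 + 23*b (A(b) = -5 + 23*(b - 5) = -5 + 23*(-5 + b) = -5 + (-115 + 23*b) = -120 + 23*b)
A(r) + K = (-120 + 23*(4/9)) - 729 = (-120 + 92/9) - 729 = -988/9 - 729 = -7549/9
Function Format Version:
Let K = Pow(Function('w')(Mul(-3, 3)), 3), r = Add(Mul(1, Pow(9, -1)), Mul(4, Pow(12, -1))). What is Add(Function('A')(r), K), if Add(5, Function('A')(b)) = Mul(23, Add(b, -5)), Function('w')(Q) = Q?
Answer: Rational(-7549, 9) ≈ -838.78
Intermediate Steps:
r = Rational(4, 9) (r = Add(Mul(1, Rational(1, 9)), Mul(4, Rational(1, 12))) = Add(Rational(1, 9), Rational(1, 3)) = Rational(4, 9) ≈ 0.44444)
K = -729 (K = Pow(Mul(-3, 3), 3) = Pow(-9, 3) = -729)
Function('A')(b) = Add(-120, Mul(23, b)) (Function('A')(b) = Add(-5, Mul(23, Add(b, -5))) = Add(-5, Mul(23, Add(-5, b))) = Add(-5, Add(-115, Mul(23, b))) = Add(-120, Mul(23, b)))
Add(Function('A')(r), K) = Add(Add(-120, Mul(23, Rational(4, 9))), -729) = Add(Add(-120, Rational(92, 9)), -729) = Add(Rational(-988, 9), -729) = Rational(-7549, 9)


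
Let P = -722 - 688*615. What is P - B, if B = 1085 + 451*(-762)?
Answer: -81265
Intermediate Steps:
B = -342577 (B = 1085 - 343662 = -342577)
P = -423842 (P = -722 - 423120 = -423842)
P - B = -423842 - 1*(-342577) = -423842 + 342577 = -81265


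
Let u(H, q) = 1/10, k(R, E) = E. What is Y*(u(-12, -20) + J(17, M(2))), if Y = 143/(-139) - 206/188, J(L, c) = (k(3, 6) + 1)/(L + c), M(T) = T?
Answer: -130029/130660 ≈ -0.99517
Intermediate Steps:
J(L, c) = 7/(L + c) (J(L, c) = (6 + 1)/(L + c) = 7/(L + c))
Y = -27759/13066 (Y = 143*(-1/139) - 206*1/188 = -143/139 - 103/94 = -27759/13066 ≈ -2.1245)
u(H, q) = 1/10
Y*(u(-12, -20) + J(17, M(2))) = -27759*(1/10 + 7/(17 + 2))/13066 = -27759*(1/10 + 7/19)/13066 = -27759/13066*89/190 = -130029/130660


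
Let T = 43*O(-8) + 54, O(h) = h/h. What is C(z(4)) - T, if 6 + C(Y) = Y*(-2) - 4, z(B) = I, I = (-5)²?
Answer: -157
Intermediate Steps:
I = 25
z(B) = 25
O(h) = 1
T = 97 (T = 43*1 + 54 = 43 + 54 = 97)
C(Y) = -10 - 2*Y (C(Y) = -6 + (Y*(-2) - 4) = -6 + (-2*Y - 4) = -6 + (-4 - 2*Y) = -10 - 2*Y)
C(z(4)) - T = (-10 - 2*25) - 1*97 = (-10 - 50) - 97 = -60 - 97 = -157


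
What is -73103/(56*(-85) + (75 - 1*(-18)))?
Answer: 73103/4667 ≈ 15.664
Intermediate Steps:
-73103/(56*(-85) + (75 - 1*(-18))) = -73103/(-4760 + (75 + 18)) = -73103/(-4760 + 93) = -73103/(-4667) = -73103*(-1/4667) = 73103/4667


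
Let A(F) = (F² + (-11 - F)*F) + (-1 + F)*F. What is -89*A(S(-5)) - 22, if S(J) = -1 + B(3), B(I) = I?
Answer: 1758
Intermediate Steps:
S(J) = 2 (S(J) = -1 + 3 = 2)
A(F) = F² + F*(-1 + F) + F*(-11 - F) (A(F) = (F² + F*(-11 - F)) + F*(-1 + F) = F² + F*(-1 + F) + F*(-11 - F))
-89*A(S(-5)) - 22 = -178*(-12 + 2) - 22 = -178*(-10) - 22 = -89*(-20) - 22 = 1780 - 22 = 1758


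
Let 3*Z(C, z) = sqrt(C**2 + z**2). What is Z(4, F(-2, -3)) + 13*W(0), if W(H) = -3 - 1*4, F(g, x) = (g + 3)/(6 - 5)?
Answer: -91 + sqrt(17)/3 ≈ -89.626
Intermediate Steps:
F(g, x) = 3 + g (F(g, x) = (3 + g)/1 = (3 + g)*1 = 3 + g)
Z(C, z) = sqrt(C**2 + z**2)/3
W(H) = -7 (W(H) = -3 - 4 = -7)
Z(4, F(-2, -3)) + 13*W(0) = sqrt(4**2 + (3 - 2)**2)/3 + 13*(-7) = sqrt(16 + 1**2)/3 - 91 = sqrt(16 + 1)/3 - 91 = sqrt(17)/3 - 91 = -91 + sqrt(17)/3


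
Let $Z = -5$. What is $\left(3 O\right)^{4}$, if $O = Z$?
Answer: $50625$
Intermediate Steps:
$O = -5$
$\left(3 O\right)^{4} = \left(3 \left(-5\right)\right)^{4} = \left(-15\right)^{4} = 50625$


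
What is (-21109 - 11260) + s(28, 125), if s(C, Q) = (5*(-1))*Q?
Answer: -32994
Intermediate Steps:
s(C, Q) = -5*Q
(-21109 - 11260) + s(28, 125) = (-21109 - 11260) - 5*125 = -32369 - 625 = -32994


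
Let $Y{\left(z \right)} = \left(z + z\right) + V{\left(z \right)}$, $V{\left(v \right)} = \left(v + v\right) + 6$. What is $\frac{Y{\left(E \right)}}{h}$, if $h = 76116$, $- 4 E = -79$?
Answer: $\frac{85}{76116} \approx 0.0011167$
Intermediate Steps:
$E = \frac{79}{4}$ ($E = \left(- \frac{1}{4}\right) \left(-79\right) = \frac{79}{4} \approx 19.75$)
$V{\left(v \right)} = 6 + 2 v$ ($V{\left(v \right)} = 2 v + 6 = 6 + 2 v$)
$Y{\left(z \right)} = 6 + 4 z$ ($Y{\left(z \right)} = \left(z + z\right) + \left(6 + 2 z\right) = 2 z + \left(6 + 2 z\right) = 6 + 4 z$)
$\frac{Y{\left(E \right)}}{h} = \frac{6 + 4 \cdot \frac{79}{4}}{76116} = \left(6 + 79\right) \frac{1}{76116} = 85 \cdot \frac{1}{76116} = \frac{85}{76116}$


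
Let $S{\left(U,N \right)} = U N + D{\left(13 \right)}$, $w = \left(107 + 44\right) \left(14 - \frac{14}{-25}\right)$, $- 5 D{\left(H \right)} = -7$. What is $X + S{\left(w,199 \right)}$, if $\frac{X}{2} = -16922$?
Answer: $\frac{10091771}{25} \approx 4.0367 \cdot 10^{5}$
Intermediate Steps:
$D{\left(H \right)} = \frac{7}{5}$ ($D{\left(H \right)} = \left(- \frac{1}{5}\right) \left(-7\right) = \frac{7}{5}$)
$w = \frac{54964}{25}$ ($w = 151 \left(14 - - \frac{14}{25}\right) = 151 \left(14 + \frac{14}{25}\right) = 151 \cdot \frac{364}{25} = \frac{54964}{25} \approx 2198.6$)
$S{\left(U,N \right)} = \frac{7}{5} + N U$ ($S{\left(U,N \right)} = U N + \frac{7}{5} = N U + \frac{7}{5} = \frac{7}{5} + N U$)
$X = -33844$ ($X = 2 \left(-16922\right) = -33844$)
$X + S{\left(w,199 \right)} = -33844 + \left(\frac{7}{5} + 199 \cdot \frac{54964}{25}\right) = -33844 + \left(\frac{7}{5} + \frac{10937836}{25}\right) = -33844 + \frac{10937871}{25} = \frac{10091771}{25}$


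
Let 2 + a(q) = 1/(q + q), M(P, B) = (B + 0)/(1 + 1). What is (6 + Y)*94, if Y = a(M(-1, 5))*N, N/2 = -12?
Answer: 23124/5 ≈ 4624.8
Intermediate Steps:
M(P, B) = B/2
N = -24 (N = 2*(-12) = -24)
a(q) = -2 + 1/(2*q) (a(q) = -2 + 1/(q + q) = -2 + 1/(2*q))
Y = 216/5 (Y = (-2 + 1/(2*(((½)*5))))*(-24) = (-2 + 1/(2*(5/2)))*(-24) = (-2 + (½)*(⅖))*(-24) = (-2 + ⅕)*(-24) = -9/5*(-24) = 216/5 ≈ 43.200)
(6 + Y)*94 = (6 + 216/5)*94 = (246/5)*94 = 23124/5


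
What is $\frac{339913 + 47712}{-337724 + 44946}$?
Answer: $- \frac{387625}{292778} \approx -1.324$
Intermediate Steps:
$\frac{339913 + 47712}{-337724 + 44946} = \frac{387625}{-292778} = 387625 \left(- \frac{1}{292778}\right) = - \frac{387625}{292778}$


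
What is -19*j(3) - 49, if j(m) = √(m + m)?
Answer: -49 - 19*√6 ≈ -95.540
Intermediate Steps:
j(m) = √2*√m (j(m) = √(2*m) = √2*√m)
-19*j(3) - 49 = -19*√2*√3 - 49 = -19*√6 - 49 = -49 - 19*√6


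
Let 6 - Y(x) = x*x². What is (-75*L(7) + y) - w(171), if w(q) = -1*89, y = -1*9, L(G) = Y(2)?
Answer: 230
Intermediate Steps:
Y(x) = 6 - x³ (Y(x) = 6 - x*x² = 6 - x³)
L(G) = -2 (L(G) = 6 - 1*2³ = 6 - 1*8 = 6 - 8 = -2)
y = -9
w(q) = -89
(-75*L(7) + y) - w(171) = (-75*(-2) - 9) - 1*(-89) = (150 - 9) + 89 = 141 + 89 = 230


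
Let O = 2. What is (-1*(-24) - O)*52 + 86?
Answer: 1230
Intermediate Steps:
(-1*(-24) - O)*52 + 86 = (-1*(-24) - 1*2)*52 + 86 = (24 - 2)*52 + 86 = 22*52 + 86 = 1144 + 86 = 1230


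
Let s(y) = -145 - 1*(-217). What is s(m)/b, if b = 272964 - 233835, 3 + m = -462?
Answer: 24/13043 ≈ 0.0018401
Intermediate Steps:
m = -465 (m = -3 - 462 = -465)
s(y) = 72 (s(y) = -145 + 217 = 72)
b = 39129
s(m)/b = 72/39129 = 72*(1/39129) = 24/13043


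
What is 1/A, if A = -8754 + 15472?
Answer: 1/6718 ≈ 0.00014885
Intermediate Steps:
A = 6718
1/A = 1/6718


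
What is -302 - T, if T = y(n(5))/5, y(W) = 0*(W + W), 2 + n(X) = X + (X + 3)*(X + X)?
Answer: -302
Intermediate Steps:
n(X) = -2 + X + 2*X*(3 + X) (n(X) = -2 + (X + (X + 3)*(X + X)) = -2 + (X + (3 + X)*(2*X)) = -2 + (X + 2*X*(3 + X)) = -2 + X + 2*X*(3 + X))
y(W) = 0 (y(W) = 0*(2*W) = 0)
T = 0 (T = 0/5 = (⅕)*0 = 0)
-302 - T = -302 - 1*0 = -302 + 0 = -302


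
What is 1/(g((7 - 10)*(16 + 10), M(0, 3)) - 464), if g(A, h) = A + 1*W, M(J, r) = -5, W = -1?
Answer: -1/543 ≈ -0.0018416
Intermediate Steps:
g(A, h) = -1 + A (g(A, h) = A + 1*(-1) = A - 1 = -1 + A)
1/(g((7 - 10)*(16 + 10), M(0, 3)) - 464) = 1/((-1 + (7 - 10)*(16 + 10)) - 464) = 1/((-1 - 3*26) - 464) = 1/((-1 - 78) - 464) = 1/(-79 - 464) = 1/(-543) = -1/543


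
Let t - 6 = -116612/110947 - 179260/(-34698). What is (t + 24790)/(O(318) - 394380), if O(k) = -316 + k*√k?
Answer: -2355138474470966170/37474497366946714119 - 1264997255071865*√318/24982998244631142746 ≈ -0.063749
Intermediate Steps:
t = 19469995040/1924819503 (t = 6 + (-116612/110947 - 179260/(-34698)) = 6 + (-116612*1/110947 - 179260*(-1/34698)) = 6 + (-116612/110947 + 89630/17349) = 6 + 7921078022/1924819503 = 19469995040/1924819503 ≈ 10.115)
O(k) = -316 + k^(3/2)
(t + 24790)/(O(318) - 394380) = (19469995040/1924819503 + 24790)/((-316 + 318^(3/2)) - 394380) = 47735745474410/(1924819503*((-316 + 318*√318) - 394380)) = 47735745474410/(1924819503*(-394696 + 318*√318))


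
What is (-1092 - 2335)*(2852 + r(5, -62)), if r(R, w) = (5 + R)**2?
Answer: -10116504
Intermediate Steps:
(-1092 - 2335)*(2852 + r(5, -62)) = (-1092 - 2335)*(2852 + (5 + 5)**2) = -3427*(2852 + 10**2) = -3427*(2852 + 100) = -3427*2952 = -10116504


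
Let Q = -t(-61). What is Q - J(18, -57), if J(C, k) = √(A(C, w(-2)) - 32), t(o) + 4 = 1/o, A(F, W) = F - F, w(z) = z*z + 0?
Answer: 245/61 - 4*I*√2 ≈ 4.0164 - 5.6569*I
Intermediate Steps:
w(z) = z² (w(z) = z² + 0 = z²)
A(F, W) = 0
t(o) = -4 + 1/o
Q = 245/61 (Q = -(-4 + 1/(-61)) = -(-4 - 1/61) = -1*(-245/61) = 245/61 ≈ 4.0164)
J(C, k) = 4*I*√2 (J(C, k) = √(0 - 32) = √(-32) = 4*I*√2)
Q - J(18, -57) = 245/61 - 4*I*√2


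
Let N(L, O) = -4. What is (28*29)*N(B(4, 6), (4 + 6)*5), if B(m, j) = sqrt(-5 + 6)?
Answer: -3248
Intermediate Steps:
B(m, j) = 1 (B(m, j) = sqrt(1) = 1)
(28*29)*N(B(4, 6), (4 + 6)*5) = (28*29)*(-4) = 812*(-4) = -3248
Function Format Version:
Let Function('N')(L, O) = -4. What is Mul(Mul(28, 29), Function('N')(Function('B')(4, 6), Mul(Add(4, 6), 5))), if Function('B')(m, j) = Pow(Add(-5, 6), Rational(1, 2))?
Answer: -3248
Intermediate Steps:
Function('B')(m, j) = 1 (Function('B')(m, j) = Pow(1, Rational(1, 2)) = 1)
Mul(Mul(28, 29), Function('N')(Function('B')(4, 6), Mul(Add(4, 6), 5))) = Mul(Mul(28, 29), -4) = Mul(812, -4) = -3248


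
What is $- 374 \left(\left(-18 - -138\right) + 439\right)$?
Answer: $-209066$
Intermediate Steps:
$- 374 \left(\left(-18 - -138\right) + 439\right) = - 374 \left(\left(-18 + 138\right) + 439\right) = - 374 \left(120 + 439\right) = \left(-374\right) 559 = -209066$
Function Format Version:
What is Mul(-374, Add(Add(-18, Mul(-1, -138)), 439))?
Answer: -209066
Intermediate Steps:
Mul(-374, Add(Add(-18, Mul(-1, -138)), 439)) = Mul(-374, Add(Add(-18, 138), 439)) = Mul(-374, Add(120, 439)) = Mul(-374, 559) = -209066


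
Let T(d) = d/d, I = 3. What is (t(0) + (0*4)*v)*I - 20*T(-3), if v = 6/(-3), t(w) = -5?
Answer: -35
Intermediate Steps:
v = -2 (v = 6*(-1/3) = -2)
T(d) = 1
(t(0) + (0*4)*v)*I - 20*T(-3) = (-5 + (0*4)*(-2))*3 - 20*1 = (-5 + 0*(-2))*3 - 20 = (-5 + 0)*3 - 20 = -5*3 - 20 = -15 - 20 = -35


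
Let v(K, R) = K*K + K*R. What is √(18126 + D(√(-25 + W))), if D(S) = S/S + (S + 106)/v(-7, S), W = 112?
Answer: √(-6218303 + 888216*√87)/(7*√(-7 + √87)) ≈ 134.61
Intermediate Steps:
v(K, R) = K² + K*R
D(S) = 1 + (106 + S)/(49 - 7*S) (D(S) = S/S + (S + 106)/((-7*(-7 + S))) = 1 + (106 + S)/(49 - 7*S))
√(18126 + D(√(-25 + W))) = √(18126 + (155 - 6*√(-25 + 112))/(7*(7 - √(-25 + 112)))) = √(18126 + (155 - 6*√87)/(7*(7 - √87)))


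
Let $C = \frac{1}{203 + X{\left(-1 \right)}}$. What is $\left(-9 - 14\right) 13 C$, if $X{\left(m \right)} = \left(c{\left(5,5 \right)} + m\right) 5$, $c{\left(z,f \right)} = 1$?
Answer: $- \frac{299}{203} \approx -1.4729$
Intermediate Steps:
$X{\left(m \right)} = 5 + 5 m$ ($X{\left(m \right)} = \left(1 + m\right) 5 = 5 + 5 m$)
$C = \frac{1}{203}$ ($C = \frac{1}{203 + \left(5 + 5 \left(-1\right)\right)} = \frac{1}{203 + \left(5 - 5\right)} = \frac{1}{203 + 0} = \frac{1}{203} \approx 0.0049261$)
$\left(-9 - 14\right) 13 C = \left(-9 - 14\right) 13 \cdot \frac{1}{203} = \left(-23\right) 13 \cdot \frac{1}{203} = \left(-299\right) \frac{1}{203} = - \frac{299}{203}$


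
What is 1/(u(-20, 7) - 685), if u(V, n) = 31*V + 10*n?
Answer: -1/1235 ≈ -0.00080972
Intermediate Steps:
u(V, n) = 10*n + 31*V
1/(u(-20, 7) - 685) = 1/((10*7 + 31*(-20)) - 685) = 1/((70 - 620) - 685) = 1/(-550 - 685) = 1/(-1235) = -1/1235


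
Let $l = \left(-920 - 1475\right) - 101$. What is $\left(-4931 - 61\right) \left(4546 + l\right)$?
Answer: $-10233600$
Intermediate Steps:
$l = -2496$ ($l = -2395 - 101 = -2496$)
$\left(-4931 - 61\right) \left(4546 + l\right) = \left(-4931 - 61\right) \left(4546 - 2496\right) = \left(-4992\right) 2050 = -10233600$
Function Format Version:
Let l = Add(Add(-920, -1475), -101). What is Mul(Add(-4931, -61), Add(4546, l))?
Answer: -10233600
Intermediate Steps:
l = -2496 (l = Add(-2395, -101) = -2496)
Mul(Add(-4931, -61), Add(4546, l)) = Mul(Add(-4931, -61), Add(4546, -2496)) = Mul(-4992, 2050) = -10233600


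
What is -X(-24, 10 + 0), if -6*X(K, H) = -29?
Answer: -29/6 ≈ -4.8333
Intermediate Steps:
X(K, H) = 29/6 (X(K, H) = -⅙*(-29) = 29/6)
-X(-24, 10 + 0) = -1*29/6 = -29/6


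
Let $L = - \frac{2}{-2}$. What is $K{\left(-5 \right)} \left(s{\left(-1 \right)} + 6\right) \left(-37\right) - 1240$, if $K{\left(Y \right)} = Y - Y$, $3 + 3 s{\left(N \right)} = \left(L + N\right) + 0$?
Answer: $-1240$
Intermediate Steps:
$L = 1$ ($L = \left(-2\right) \left(- \frac{1}{2}\right) = 1$)
$s{\left(N \right)} = - \frac{2}{3} + \frac{N}{3}$ ($s{\left(N \right)} = -1 + \frac{\left(1 + N\right) + 0}{3} = -1 + \frac{1 + N}{3} = -1 + \left(\frac{1}{3} + \frac{N}{3}\right) = - \frac{2}{3} + \frac{N}{3}$)
$K{\left(Y \right)} = 0$
$K{\left(-5 \right)} \left(s{\left(-1 \right)} + 6\right) \left(-37\right) - 1240 = 0 \left(\left(- \frac{2}{3} + \frac{1}{3} \left(-1\right)\right) + 6\right) \left(-37\right) - 1240 = 0 \left(\left(- \frac{2}{3} - \frac{1}{3}\right) + 6\right) \left(-37\right) - 1240 = 0 \left(-1 + 6\right) \left(-37\right) - 1240 = 0 \cdot 5 \left(-37\right) - 1240 = 0 \left(-37\right) - 1240 = 0 - 1240 = -1240$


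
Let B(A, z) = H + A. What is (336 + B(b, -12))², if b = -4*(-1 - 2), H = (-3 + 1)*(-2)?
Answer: 123904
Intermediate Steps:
H = 4 (H = -2*(-2) = 4)
b = 12 (b = -4*(-3) = 12)
B(A, z) = 4 + A
(336 + B(b, -12))² = (336 + (4 + 12))² = (336 + 16)² = 352² = 123904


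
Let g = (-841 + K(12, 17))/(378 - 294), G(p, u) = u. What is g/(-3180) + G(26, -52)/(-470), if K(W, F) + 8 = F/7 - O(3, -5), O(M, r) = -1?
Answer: 3333787/29294160 ≈ 0.11380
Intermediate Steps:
K(W, F) = -7 + F/7 (K(W, F) = -8 + (F/7 - 1*(-1)) = -8 + (F*(⅐) + 1) = -8 + (F/7 + 1) = -8 + (1 + F/7) = -7 + F/7)
g = -1973/196 (g = (-841 + (-7 + (⅐)*17))/(378 - 294) = (-841 + (-7 + 17/7))/84 = (-841 - 32/7)*(1/84) = -5919/7*1/84 = -1973/196 ≈ -10.066)
g/(-3180) + G(26, -52)/(-470) = -1973/196/(-3180) - 52/(-470) = -1973/196*(-1/3180) - 52*(-1/470) = 1973/623280 + 26/235 = 3333787/29294160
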